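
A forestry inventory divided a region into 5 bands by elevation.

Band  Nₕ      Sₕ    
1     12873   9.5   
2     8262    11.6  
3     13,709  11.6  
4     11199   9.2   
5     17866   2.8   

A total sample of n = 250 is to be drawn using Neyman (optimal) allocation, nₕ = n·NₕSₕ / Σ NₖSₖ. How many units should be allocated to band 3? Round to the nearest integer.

75

1: NₕSₕ = 12873·9.5 = 122293.5
2: NₕSₕ = 8262·11.6 = 95839.2
3: NₕSₕ = 13709·11.6 = 159024.4
4: NₕSₕ = 11199·9.2 = 103030.8
5: NₕSₕ = 17866·2.8 = 50024.8
Σ NₕSₕ = 530212.7.
n_3 = 250·159024.4/530212.7 = 74.981... → 75.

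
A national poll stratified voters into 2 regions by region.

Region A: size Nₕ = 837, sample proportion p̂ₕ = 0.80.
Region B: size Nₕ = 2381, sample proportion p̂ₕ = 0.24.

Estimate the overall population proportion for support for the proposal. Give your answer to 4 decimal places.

N = 837 + 2381 = 3218.
Overall proportion = Σ (Nₕ/N)·p̂ₕ.
Σ Nₕp̂ₕ = 669.6 + 571.44 = 1241.04.
1241.04 / 3218 = 0.385656... → 0.3857.

0.3857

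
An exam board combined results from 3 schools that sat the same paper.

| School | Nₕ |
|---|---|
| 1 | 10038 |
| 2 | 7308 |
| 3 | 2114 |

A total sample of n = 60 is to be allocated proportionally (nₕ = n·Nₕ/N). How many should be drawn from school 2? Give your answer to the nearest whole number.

N = 10038 + 7308 + 2114 = 19460.
n_2 = 60·7308/19460 = 22.532... → 23.

23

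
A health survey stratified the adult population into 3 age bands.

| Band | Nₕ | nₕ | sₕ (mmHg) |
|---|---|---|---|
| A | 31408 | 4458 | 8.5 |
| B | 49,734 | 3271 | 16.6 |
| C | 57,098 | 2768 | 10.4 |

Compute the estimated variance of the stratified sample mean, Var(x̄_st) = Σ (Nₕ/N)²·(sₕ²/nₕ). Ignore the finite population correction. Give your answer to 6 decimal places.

0.018406

N = 138240; Wₕ = Nₕ/N.
band A: (31408/138240)²·8.5²/4458 = 0.000836587
band B: (49734/138240)²·16.6²/3271 = 0.010903727
band C: (57098/138240)²·10.4²/2768 = 0.006666148
Sum = 0.018406461 → 0.018406.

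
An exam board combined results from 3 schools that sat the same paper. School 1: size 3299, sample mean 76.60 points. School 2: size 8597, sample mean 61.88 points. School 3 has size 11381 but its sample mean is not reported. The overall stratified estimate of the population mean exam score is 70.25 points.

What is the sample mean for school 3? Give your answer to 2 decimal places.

N = 3299 + 8597 + 11381 = 23277.
Overall total = μ·N = 70.25·23277 = 1635209.25.
Subtract the known strata: 3299·76.60 + 8597·61.88 = 784685.76.
Remaining total for school 3: 1635209.25 − 784685.76 = 850523.49.
Divide by its size: 850523.49 / 11381 = 74.7319... → 74.73.

74.73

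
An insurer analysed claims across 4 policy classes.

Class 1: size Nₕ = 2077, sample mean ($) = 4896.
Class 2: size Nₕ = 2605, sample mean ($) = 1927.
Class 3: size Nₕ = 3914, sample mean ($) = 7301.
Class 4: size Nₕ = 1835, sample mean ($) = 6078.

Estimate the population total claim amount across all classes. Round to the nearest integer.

Population total = Σ Nₕ·x̄ₕ (each stratum's size times its mean).
2077·4896 + 2605·1927 + 3914·7301 + 1835·6078 = 10168992 + 5019835 + 28576114 + 11153130 = 54918071.

54918071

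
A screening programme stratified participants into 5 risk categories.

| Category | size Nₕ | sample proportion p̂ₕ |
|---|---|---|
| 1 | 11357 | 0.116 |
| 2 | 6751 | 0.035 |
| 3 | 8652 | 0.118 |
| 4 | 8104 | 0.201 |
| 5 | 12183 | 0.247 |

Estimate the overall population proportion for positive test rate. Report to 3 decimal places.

N = 11357 + 6751 + 8652 + 8104 + 12183 = 47047.
Overall proportion = Σ (Nₕ/N)·p̂ₕ.
Σ Nₕp̂ₕ = 1317.412 + 236.285 + 1020.936 + 1628.904 + 3009.201 = 7212.738.
7212.738 / 47047 = 0.15331... → 0.153.

0.153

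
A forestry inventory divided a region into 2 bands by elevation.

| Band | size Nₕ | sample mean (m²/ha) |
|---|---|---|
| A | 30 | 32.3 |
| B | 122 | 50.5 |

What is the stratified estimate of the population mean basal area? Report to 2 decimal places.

N = 152; weights Wₕ = Nₕ/N = (0.1974, 0.8026).
x̄_st = Σ Wₕ·x̄ₕ = 0.1974·32.3 + 0.8026·50.5 ≈ 46.9079...
→ 46.91.

46.91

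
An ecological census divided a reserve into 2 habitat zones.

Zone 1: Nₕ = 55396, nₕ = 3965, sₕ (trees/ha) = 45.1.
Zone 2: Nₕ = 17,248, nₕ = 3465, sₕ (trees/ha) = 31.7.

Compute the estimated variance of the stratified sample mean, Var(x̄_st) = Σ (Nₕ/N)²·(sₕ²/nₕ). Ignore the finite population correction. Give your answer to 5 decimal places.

N = 72644. Term for each stratum: Wₕ²sₕ²/nₕ.
Var(x̄_st) = 0.29830958 + 0.01634908 = 0.31465866 → 0.31466.

0.31466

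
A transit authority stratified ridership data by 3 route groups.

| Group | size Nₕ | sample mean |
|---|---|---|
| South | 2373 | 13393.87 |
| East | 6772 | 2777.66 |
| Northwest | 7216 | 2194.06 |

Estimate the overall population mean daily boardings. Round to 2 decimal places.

x̄_st = (Σ Nₕx̄ₕ) / (Σ Nₕ) = (2373·13393.87 + 6772·2777.66 + 7216·2194.06) / 16361
= 66426303.99 / 16361 = 4060.0394... → 4060.04.

4060.04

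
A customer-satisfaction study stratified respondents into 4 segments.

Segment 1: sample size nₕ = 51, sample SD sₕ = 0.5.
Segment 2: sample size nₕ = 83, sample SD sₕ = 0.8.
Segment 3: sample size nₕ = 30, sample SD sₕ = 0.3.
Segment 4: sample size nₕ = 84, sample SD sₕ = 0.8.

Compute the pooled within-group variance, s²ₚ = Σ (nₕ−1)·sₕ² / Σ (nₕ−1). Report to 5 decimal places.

Degrees of freedom: 50 + 82 + 29 + 83 = 244.
Σ(nₕ−1)sₕ² = 50·0.25 + 82·0.64 + 29·0.09 + 83·0.64 = 120.71.
s²ₚ = 120.71 / 244 = 0.4947131... → 0.49471.

0.49471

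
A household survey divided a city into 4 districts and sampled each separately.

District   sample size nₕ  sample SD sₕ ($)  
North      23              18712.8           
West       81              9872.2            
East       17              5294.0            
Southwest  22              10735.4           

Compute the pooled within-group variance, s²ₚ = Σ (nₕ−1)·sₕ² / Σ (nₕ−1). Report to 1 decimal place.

Degrees of freedom: 22 + 80 + 16 + 21 = 139.
Σ(nₕ−1)sₕ² = 22·350168883.84 + 80·97460332.84 + 16·28026436 + 21·115248813.16 = 18369190124.04.
s²ₚ = 18369190124.04 / 139 = 132152446.936... → 132152446.9.

132152446.9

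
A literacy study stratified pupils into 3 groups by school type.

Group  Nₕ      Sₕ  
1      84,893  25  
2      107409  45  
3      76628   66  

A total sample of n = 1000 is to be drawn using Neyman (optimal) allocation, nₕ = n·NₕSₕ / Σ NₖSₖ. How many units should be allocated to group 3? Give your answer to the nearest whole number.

421

Σ NₕSₕ = 84893·25 + 107409·45 + 76628·66 = 12013178.
Share for 3: 5057448/12013178 = 0.42099.
n_3 = 1000 × 0.42099 = 420.992... → 421.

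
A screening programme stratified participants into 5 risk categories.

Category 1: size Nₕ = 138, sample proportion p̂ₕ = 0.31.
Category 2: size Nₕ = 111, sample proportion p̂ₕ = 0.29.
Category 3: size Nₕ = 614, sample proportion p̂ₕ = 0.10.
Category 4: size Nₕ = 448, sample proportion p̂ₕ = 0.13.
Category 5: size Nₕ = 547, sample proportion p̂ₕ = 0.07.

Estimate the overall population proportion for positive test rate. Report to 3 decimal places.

N = 138 + 111 + 614 + 448 + 547 = 1858.
Overall proportion = Σ (Nₕ/N)·p̂ₕ.
Σ Nₕp̂ₕ = 42.78 + 32.19 + 61.4 + 58.24 + 38.29 = 232.9.
232.9 / 1858 = 0.12535... → 0.125.

0.125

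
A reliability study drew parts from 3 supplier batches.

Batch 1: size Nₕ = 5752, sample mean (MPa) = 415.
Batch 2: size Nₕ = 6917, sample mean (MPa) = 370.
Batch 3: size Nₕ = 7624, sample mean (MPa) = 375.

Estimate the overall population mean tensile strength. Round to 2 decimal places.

384.63

x̄_st = (Σ Nₕx̄ₕ) / (Σ Nₕ) = (5752·415 + 6917·370 + 7624·375) / 20293
= 7805370 / 20293 = 384.6336... → 384.63.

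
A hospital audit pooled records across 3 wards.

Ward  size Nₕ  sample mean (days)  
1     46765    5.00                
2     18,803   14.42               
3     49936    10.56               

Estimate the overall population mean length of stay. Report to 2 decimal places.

N = 46765 + 18803 + 49936 = 115504.
Weight each subgroup mean by Nₕ/N and sum.
Σ Nₕx̄ₕ = 46765·5.00 + 18803·14.42 + 49936·10.56 = 233825 + 271139.26 + 527324.16 = 1032288.42.
Divide by N: 1032288.42 / 115504 = 8.9373... → 8.94.

8.94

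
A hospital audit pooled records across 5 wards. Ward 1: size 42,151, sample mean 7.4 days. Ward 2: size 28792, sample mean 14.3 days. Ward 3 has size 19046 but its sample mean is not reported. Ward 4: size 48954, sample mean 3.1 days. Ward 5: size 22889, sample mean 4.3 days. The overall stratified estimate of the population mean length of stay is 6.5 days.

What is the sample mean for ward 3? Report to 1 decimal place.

4.1

N = 42151 + 28792 + 19046 + 48954 + 22889 = 161832.
Overall total = μ·N = 6.5·161832 = 1051908.
Subtract the known strata: 42151·7.4 + 28792·14.3 + 48954·3.1 + 22889·4.3 = 973823.1.
Remaining total for ward 3: 1051908 − 973823.1 = 78084.9.
Divide by its size: 78084.9 / 19046 = 4.100... → 4.1.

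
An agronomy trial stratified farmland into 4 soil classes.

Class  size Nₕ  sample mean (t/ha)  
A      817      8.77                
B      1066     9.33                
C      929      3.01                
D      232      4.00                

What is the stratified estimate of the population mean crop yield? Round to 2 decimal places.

x̄_st = (Σ Nₕx̄ₕ) / (Σ Nₕ) = (817·8.77 + 1066·9.33 + 929·3.01 + 232·4.00) / 3044
= 20835.16 / 3044 = 6.8447... → 6.84.

6.84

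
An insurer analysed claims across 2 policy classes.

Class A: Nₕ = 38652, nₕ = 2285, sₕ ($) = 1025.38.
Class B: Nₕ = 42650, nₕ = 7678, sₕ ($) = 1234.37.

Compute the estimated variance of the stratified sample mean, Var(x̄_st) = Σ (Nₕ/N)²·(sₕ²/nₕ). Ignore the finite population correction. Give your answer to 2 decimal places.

158.61

N = 81302; Wₕ = Nₕ/N.
class A: (38652/81302)²·1025.38²/2285 = 103.99799
class B: (42650/81302)²·1234.37²/7678 = 54.61076
Sum = 158.60875 → 158.61.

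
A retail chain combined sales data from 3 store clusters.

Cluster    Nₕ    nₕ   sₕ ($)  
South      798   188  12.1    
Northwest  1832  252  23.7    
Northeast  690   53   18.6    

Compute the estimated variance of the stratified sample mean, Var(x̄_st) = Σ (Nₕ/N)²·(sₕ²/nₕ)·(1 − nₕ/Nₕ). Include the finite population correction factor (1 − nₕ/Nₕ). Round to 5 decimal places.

N = 3320; Wₕ = Nₕ/N.
cluster South: (798/3320)²·12.1²/188·(1 − 188/798) = 0.03439295
cluster Northwest: (1832/3320)²·23.7²/252·(1 − 252/1832) = 0.58533237
cluster Northeast: (690/3320)²·18.6²/53·(1 − 53/690) = 0.26029293
Sum = 0.88001825 → 0.88002.

0.88002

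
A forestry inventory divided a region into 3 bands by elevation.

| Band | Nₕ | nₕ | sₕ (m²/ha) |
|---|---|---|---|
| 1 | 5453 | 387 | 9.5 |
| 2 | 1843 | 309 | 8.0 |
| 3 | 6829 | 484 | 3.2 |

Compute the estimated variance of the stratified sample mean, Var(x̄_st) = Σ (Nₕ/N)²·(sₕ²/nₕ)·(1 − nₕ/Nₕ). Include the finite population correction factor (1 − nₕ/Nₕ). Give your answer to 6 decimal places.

0.039819

N = 14125; Wₕ = Nₕ/N.
band 1: (5453/14125)²·9.5²/387·(1 − 387/5453) = 0.032289403
band 2: (1843/14125)²·8.0²/309·(1 − 309/1843) = 0.002934913
band 3: (6829/14125)²·3.2²/484·(1 − 484/6829) = 0.004594798
Sum = 0.039819114 → 0.039819.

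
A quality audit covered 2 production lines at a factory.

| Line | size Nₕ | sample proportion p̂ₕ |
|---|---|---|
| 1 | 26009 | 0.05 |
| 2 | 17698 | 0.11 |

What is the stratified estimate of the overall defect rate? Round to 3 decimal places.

Wₕ = Nₕ/N with N = 43707: 0.5951, 0.4049.
p̂_st = 0.5951·0.05 + 0.4049·0.11 ≈ 0.07430... → 0.074.

0.074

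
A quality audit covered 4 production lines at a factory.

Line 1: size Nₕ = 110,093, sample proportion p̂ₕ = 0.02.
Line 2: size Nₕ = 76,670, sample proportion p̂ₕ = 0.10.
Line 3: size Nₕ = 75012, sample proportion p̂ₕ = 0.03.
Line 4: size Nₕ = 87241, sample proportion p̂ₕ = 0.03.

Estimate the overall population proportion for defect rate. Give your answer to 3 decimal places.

0.042

N = 110093 + 76670 + 75012 + 87241 = 349016.
Overall proportion = Σ (Nₕ/N)·p̂ₕ.
Σ Nₕp̂ₕ = 2201.86 + 7667 + 2250.36 + 2617.23 = 14736.45.
14736.45 / 349016 = 0.04222... → 0.042.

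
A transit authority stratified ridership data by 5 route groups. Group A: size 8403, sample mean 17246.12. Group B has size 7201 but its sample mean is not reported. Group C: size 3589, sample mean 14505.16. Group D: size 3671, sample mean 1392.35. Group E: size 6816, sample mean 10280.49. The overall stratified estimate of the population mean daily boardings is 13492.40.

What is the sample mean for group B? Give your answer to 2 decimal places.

17816.02

Σ Nₕx̄ₕ = N·μ, so 7201·x̄_B = 29680·13492.40 − (8403·17246.12 + 3589·14505.16 + 3671·1392.35 + 6816·10280.49).
= 400454432 − 272161302.29 = 128293129.71.
x̄_B = 128293129.71 / 7201 = 17816.0158... → 17816.02.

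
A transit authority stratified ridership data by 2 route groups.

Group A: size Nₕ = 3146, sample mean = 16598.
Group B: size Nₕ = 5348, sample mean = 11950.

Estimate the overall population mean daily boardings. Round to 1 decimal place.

N = 8494; weights Wₕ = Nₕ/N = (0.3704, 0.6296).
x̄_st = Σ Wₕ·x̄ₕ = 0.3704·16598 + 0.6296·11950 ≈ 13671.522...
→ 13671.5.

13671.5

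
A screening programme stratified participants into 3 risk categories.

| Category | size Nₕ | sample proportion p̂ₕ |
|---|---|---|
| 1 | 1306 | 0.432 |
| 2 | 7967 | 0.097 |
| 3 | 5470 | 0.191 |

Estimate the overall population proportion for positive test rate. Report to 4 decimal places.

0.1616

Wₕ = Nₕ/N with N = 14743: 0.0886, 0.5404, 0.3710.
p̂_st = 0.0886·0.432 + 0.5404·0.097 + 0.3710·0.191 ≈ 0.161552... → 0.1616.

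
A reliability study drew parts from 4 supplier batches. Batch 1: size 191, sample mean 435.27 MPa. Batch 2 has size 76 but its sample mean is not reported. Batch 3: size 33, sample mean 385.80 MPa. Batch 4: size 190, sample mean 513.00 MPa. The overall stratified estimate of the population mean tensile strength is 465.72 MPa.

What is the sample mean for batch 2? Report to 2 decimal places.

Σ Nₕx̄ₕ = N·μ, so 76·x̄_2 = 490·465.72 − (191·435.27 + 33·385.80 + 190·513.00).
= 228202.8 − 193337.97 = 34864.83.
x̄_2 = 34864.83 / 76 = 458.7478... → 458.75.

458.75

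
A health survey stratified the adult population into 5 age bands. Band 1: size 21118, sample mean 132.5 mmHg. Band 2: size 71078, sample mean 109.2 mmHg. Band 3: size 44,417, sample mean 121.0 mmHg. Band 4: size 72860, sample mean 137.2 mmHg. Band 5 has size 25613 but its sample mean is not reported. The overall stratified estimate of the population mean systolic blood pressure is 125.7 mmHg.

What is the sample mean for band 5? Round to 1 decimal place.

141.3

N = 21118 + 71078 + 44417 + 72860 + 25613 = 235086.
Overall total = μ·N = 125.7·235086 = 29550310.2.
Subtract the known strata: 21118·132.5 + 71078·109.2 + 44417·121.0 + 72860·137.2 = 25930701.6.
Remaining total for band 5: 29550310.2 − 25930701.6 = 3619608.6.
Divide by its size: 3619608.6 / 25613 = 141.319... → 141.3.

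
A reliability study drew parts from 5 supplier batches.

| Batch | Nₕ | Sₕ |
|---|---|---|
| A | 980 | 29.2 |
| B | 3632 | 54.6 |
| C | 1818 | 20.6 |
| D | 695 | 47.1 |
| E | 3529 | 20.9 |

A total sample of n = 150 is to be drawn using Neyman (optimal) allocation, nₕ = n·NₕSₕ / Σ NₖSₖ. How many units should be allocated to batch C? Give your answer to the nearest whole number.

15

Σ NₕSₕ = 980·29.2 + 3632·54.6 + 1818·20.6 + 695·47.1 + 3529·20.9 = 370864.6.
Share for C: 37450.8/370864.6 = 0.10098.
n_C = 150 × 0.10098 = 15.147... → 15.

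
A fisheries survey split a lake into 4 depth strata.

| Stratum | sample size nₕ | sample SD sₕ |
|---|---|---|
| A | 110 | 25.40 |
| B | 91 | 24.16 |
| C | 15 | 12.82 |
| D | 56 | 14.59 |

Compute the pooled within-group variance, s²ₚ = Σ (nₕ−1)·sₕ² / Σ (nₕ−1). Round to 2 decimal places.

510.69

A: (110−1)·25.40² = 109·645.16 = 70322.44
B: (91−1)·24.16² = 90·583.7056 = 52533.504
C: (15−1)·12.82² = 14·164.3524 = 2300.9336
D: (56−1)·14.59² = 55·212.8681 = 11707.7455
Numerator = 136864.6231; denominator = Σ(nₕ−1) = 268.
s²ₚ = 136864.6231/268 = 510.6889... → 510.69.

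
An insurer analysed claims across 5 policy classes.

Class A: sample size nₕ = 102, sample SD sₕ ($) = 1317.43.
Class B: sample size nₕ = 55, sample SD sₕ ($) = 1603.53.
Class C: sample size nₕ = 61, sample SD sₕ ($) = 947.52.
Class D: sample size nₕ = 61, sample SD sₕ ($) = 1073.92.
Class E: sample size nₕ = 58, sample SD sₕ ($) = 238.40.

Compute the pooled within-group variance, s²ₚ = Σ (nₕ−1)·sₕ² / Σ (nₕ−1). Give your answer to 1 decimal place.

1326668.5

Degrees of freedom: 101 + 54 + 60 + 60 + 57 = 332.
Σ(nₕ−1)sₕ² = 101·1735621.8049 + 54·2571308.4609 + 60·897794.1504 + 60·1153304.1664 + 57·56834.56 = 440453928.1115.
s²ₚ = 440453928.1115 / 332 = 1326668.458... → 1326668.5.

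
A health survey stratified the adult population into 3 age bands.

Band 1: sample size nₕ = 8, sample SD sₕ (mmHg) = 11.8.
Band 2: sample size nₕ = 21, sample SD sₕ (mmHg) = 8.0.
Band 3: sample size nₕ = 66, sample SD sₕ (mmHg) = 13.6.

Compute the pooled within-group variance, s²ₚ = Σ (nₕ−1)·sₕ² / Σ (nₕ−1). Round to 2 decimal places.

Degrees of freedom: 7 + 20 + 65 = 92.
Σ(nₕ−1)sₕ² = 7·139.24 + 20·64 + 65·184.96 = 14277.08.
s²ₚ = 14277.08 / 92 = 155.1857... → 155.19.

155.19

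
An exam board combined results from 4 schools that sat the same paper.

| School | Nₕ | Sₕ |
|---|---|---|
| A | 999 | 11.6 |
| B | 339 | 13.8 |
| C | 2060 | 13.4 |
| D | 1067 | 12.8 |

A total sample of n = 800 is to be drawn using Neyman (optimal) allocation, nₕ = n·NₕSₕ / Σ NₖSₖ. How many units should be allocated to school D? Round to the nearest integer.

190

A: NₕSₕ = 999·11.6 = 11588.4
B: NₕSₕ = 339·13.8 = 4678.2
C: NₕSₕ = 2060·13.4 = 27604
D: NₕSₕ = 1067·12.8 = 13657.6
Σ NₕSₕ = 57528.2.
n_D = 800·13657.6/57528.2 = 189.926... → 190.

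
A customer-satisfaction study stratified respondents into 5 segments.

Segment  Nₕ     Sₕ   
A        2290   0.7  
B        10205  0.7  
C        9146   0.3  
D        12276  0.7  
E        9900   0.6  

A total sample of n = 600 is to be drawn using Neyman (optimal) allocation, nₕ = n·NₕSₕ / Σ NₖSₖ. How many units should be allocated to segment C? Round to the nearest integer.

63

A: NₕSₕ = 2290·0.7 = 1603
B: NₕSₕ = 10205·0.7 = 7143.5
C: NₕSₕ = 9146·0.3 = 2743.8
D: NₕSₕ = 12276·0.7 = 8593.2
E: NₕSₕ = 9900·0.6 = 5940
Σ NₕSₕ = 26023.5.
n_C = 600·2743.8/26023.5 = 63.261... → 63.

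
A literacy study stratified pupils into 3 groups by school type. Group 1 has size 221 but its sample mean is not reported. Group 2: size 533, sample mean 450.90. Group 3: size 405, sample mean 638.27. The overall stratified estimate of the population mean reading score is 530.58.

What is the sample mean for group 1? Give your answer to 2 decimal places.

525.40

N = 221 + 533 + 405 = 1159.
Overall total = μ·N = 530.58·1159 = 614942.22.
Subtract the known strata: 533·450.90 + 405·638.27 = 498829.05.
Remaining total for group 1: 614942.22 − 498829.05 = 116113.17.
Divide by its size: 116113.17 / 221 = 525.3990... → 525.40.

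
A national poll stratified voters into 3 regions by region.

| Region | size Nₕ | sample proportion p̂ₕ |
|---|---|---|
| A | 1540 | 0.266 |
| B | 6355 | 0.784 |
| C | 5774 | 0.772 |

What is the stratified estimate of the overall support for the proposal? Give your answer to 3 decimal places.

Wₕ = Nₕ/N with N = 13669: 0.1127, 0.4649, 0.4224.
p̂_st = 0.1127·0.266 + 0.4649·0.784 + 0.4224·0.772 ≈ 0.72057... → 0.721.

0.721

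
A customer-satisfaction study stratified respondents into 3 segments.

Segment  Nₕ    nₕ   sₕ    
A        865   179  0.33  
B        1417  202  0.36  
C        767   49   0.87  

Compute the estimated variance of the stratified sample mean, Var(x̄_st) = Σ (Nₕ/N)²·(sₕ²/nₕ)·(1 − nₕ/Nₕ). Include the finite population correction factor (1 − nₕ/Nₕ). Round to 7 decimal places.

0.0010727

N = 3049. Term for each stratum: Wₕ²sₕ²/nₕ·(1−nₕ/Nₕ).
Var(x̄_st) = 0.0000388329 + 0.0001188187 + 0.0009150554 = 0.0010727071 → 0.0010727.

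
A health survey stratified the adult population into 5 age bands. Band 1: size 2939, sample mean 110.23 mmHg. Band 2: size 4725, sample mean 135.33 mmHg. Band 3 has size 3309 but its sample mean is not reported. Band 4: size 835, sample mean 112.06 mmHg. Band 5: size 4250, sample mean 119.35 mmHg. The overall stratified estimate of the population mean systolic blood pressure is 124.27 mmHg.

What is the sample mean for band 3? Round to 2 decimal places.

Σ Nₕx̄ₕ = N·μ, so 3309·x̄_3 = 16058·124.27 − (2939·110.23 + 4725·135.33 + 835·112.06 + 4250·119.35).
= 1995527.66 − 1564207.82 = 431319.84.
x̄_3 = 431319.84 / 3309 = 130.3475... → 130.35.

130.35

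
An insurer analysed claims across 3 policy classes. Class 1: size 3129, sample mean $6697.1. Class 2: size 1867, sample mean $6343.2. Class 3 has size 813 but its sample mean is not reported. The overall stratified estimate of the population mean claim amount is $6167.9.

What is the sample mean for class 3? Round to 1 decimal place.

3728.6

N = 3129 + 1867 + 813 = 5809.
Overall total = μ·N = 6167.9·5809 = 35829331.1.
Subtract the known strata: 3129·6697.1 + 1867·6343.2 = 32797980.3.
Remaining total for class 3: 35829331.1 − 32797980.3 = 3031350.8.
Divide by its size: 3031350.8 / 813 = 3728.599... → 3728.6.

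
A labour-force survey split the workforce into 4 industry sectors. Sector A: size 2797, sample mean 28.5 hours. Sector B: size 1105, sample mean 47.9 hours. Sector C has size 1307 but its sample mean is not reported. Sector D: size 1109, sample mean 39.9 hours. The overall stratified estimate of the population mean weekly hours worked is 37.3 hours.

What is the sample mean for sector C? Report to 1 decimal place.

45.0

N = 2797 + 1105 + 1307 + 1109 = 6318.
Overall total = μ·N = 37.3·6318 = 235661.4.
Subtract the known strata: 2797·28.5 + 1105·47.9 + 1109·39.9 = 176893.1.
Remaining total for sector C: 235661.4 − 176893.1 = 58768.3.
Divide by its size: 58768.3 / 1307 = 44.964... → 45.0.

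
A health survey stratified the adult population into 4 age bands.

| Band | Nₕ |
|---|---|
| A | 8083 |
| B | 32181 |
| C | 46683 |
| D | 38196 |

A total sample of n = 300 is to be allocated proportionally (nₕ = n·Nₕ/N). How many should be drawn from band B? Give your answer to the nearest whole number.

N = 8083 + 32181 + 46683 + 38196 = 125143.
n_B = 300·32181/125143 = 77.146... → 77.

77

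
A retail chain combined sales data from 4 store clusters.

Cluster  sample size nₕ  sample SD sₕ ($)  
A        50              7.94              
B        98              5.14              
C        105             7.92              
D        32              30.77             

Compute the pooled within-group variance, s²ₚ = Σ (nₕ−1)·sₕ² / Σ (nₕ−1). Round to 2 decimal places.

147.78

A: (50−1)·7.94² = 49·63.0436 = 3089.1364
B: (98−1)·5.14² = 97·26.4196 = 2562.7012
C: (105−1)·7.92² = 104·62.7264 = 6523.5456
D: (32−1)·30.77² = 31·946.7929 = 29350.5799
Numerator = 41525.9631; denominator = Σ(nₕ−1) = 281.
s²ₚ = 41525.9631/281 = 147.7792... → 147.78.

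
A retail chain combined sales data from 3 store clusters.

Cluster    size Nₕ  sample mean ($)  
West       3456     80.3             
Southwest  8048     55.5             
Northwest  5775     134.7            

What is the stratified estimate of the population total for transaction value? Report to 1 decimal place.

West: 3456·80.3 = 277516.8
Southwest: 8048·55.5 = 446664
Northwest: 5775·134.7 = 777892.5
τ̂ = Σ Nₕx̄ₕ = 1502073.3.

1502073.3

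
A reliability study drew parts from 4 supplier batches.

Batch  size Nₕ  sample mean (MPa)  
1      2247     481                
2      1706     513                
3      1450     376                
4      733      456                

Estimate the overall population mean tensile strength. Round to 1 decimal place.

N = 6136; weights Wₕ = Nₕ/N = (0.3662, 0.2780, 0.2363, 0.1195).
x̄_st = Σ Wₕ·x̄ₕ = 0.3662·481 + 0.2780·513 + 0.2363·376 + 0.1195·456 ≈ 462.098...
→ 462.1.

462.1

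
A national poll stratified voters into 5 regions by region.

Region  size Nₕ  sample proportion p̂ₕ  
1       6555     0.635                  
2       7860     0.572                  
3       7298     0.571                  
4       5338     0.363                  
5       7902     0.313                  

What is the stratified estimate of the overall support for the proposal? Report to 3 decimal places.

N = 6555 + 7860 + 7298 + 5338 + 7902 = 34953.
Overall proportion = Σ (Nₕ/N)·p̂ₕ.
Σ Nₕp̂ₕ = 4162.425 + 4495.92 + 4167.158 + 1937.694 + 2473.326 = 17236.523.
17236.523 / 34953 = 0.49313... → 0.493.

0.493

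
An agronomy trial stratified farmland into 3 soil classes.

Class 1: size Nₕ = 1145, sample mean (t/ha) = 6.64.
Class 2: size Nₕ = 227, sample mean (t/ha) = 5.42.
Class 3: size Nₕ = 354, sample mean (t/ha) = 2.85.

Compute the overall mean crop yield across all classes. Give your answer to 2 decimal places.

5.70

N = 1145 + 227 + 354 = 1726.
Weight each subgroup mean by Nₕ/N and sum.
Σ Nₕx̄ₕ = 1145·6.64 + 227·5.42 + 354·2.85 = 7602.8 + 1230.34 + 1008.9 = 9842.04.
Divide by N: 9842.04 / 1726 = 5.7022... → 5.70.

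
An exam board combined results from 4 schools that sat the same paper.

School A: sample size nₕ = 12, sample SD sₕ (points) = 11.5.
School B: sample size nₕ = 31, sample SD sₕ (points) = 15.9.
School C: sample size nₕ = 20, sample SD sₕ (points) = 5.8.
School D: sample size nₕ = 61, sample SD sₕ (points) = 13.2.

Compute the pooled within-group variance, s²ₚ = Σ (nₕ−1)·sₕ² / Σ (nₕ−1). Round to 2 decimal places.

Degrees of freedom: 11 + 30 + 19 + 60 = 120.
Σ(nₕ−1)sₕ² = 11·132.25 + 30·252.81 + 19·33.64 + 60·174.24 = 20132.61.
s²ₚ = 20132.61 / 120 = 167.7718... → 167.77.

167.77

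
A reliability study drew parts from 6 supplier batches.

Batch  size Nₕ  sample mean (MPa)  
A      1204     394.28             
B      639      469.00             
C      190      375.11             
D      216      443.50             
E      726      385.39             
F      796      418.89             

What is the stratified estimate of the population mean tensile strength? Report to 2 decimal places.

N = 3771; weights Wₕ = Nₕ/N = (0.3193, 0.1695, 0.0504, 0.0573, 0.1925, 0.2111).
x̄_st = Σ Wₕ·x̄ₕ = 0.3193·394.28 + 0.1695·469.00 + 0.0504·375.11 + 0.0573·443.50 + 0.1925·385.39 + 0.2111·418.89 ≈ 412.2781...
→ 412.28.

412.28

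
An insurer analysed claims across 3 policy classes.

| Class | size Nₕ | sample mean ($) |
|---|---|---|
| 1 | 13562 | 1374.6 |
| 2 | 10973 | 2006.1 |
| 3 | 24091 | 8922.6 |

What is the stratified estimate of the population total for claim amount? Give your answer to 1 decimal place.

255609617.1

Estimate total by summing Nₕ·x̄ₕ over strata.
13562·1374.6 + 10973·2006.1 + 24091·8922.6 = 18642325.2 + 22012935.3 + 214954356.6 = 255609617.1.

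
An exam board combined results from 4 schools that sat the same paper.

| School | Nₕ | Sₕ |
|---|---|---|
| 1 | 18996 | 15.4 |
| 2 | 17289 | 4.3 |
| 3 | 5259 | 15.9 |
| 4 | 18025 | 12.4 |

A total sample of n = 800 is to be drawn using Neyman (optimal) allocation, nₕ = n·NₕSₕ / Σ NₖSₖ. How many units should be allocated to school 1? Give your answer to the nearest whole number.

347

1: NₕSₕ = 18996·15.4 = 292538.4
2: NₕSₕ = 17289·4.3 = 74342.7
3: NₕSₕ = 5259·15.9 = 83618.1
4: NₕSₕ = 18025·12.4 = 223510
Σ NₕSₕ = 674009.2.
n_1 = 800·292538.4/674009.2 = 347.222... → 347.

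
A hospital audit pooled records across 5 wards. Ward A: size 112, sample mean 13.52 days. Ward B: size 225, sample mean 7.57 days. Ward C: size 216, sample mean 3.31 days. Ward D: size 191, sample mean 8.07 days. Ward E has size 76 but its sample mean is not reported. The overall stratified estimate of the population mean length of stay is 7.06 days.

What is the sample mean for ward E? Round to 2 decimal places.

4.15

N = 112 + 225 + 216 + 191 + 76 = 820.
Overall total = μ·N = 7.06·820 = 5789.2.
Subtract the known strata: 112·13.52 + 225·7.57 + 216·3.31 + 191·8.07 = 5473.82.
Remaining total for ward E: 5789.2 − 5473.82 = 315.38.
Divide by its size: 315.38 / 76 = 4.1497... → 4.15.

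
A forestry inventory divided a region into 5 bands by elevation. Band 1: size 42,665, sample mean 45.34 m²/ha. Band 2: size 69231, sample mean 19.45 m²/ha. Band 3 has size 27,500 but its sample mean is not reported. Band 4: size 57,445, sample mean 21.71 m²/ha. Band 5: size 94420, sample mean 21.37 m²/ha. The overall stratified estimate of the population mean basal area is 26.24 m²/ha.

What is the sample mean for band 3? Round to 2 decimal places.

N = 42665 + 69231 + 27500 + 57445 + 94420 = 291261.
Overall total = μ·N = 26.24·291261 = 7642688.64.
Subtract the known strata: 42665·45.34 + 69231·19.45 + 57445·21.71 + 94420·21.37 = 6545860.4.
Remaining total for band 3: 7642688.64 − 6545860.4 = 1096828.24.
Divide by its size: 1096828.24 / 27500 = 39.8847... → 39.88.

39.88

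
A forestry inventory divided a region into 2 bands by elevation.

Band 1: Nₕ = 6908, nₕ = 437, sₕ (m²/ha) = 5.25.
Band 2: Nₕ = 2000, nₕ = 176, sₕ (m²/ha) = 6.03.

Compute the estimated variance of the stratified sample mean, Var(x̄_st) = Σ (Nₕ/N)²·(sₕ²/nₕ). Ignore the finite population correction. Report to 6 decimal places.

N = 8908. Term for each stratum: Wₕ²sₕ²/nₕ.
Var(x̄_st) = 0.037929875 + 0.010414095 = 0.048343970 → 0.048344.

0.048344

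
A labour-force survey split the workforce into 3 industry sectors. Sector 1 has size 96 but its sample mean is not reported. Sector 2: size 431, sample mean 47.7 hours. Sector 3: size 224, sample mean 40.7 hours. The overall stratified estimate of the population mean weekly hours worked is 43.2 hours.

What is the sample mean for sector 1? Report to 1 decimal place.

28.8

Σ Nₕx̄ₕ = N·μ, so 96·x̄_1 = 751·43.2 − (431·47.7 + 224·40.7).
= 32443.2 − 29675.5 = 2767.7.
x̄_1 = 2767.7 / 96 = 28.830... → 28.8.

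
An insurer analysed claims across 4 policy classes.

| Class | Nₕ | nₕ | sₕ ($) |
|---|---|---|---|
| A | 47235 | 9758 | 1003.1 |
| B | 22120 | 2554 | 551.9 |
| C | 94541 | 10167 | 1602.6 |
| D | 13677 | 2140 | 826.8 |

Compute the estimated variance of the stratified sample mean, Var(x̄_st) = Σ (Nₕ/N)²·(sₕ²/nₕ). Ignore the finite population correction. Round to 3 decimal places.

82.647

N = 177573; Wₕ = Nₕ/N.
class A: (47235/177573)²·1003.1²/9758 = 7.296282
class B: (22120/177573)²·551.9²/2554 = 1.850616
class C: (94541/177573)²·1602.6²/10167 = 71.605103
class D: (13677/177573)²·826.8²/2140 = 1.895025
Sum = 82.647026 → 82.647.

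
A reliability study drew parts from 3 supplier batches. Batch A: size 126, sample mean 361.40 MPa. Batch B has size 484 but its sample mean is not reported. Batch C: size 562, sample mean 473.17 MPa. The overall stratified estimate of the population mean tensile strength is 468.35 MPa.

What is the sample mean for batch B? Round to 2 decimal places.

490.60

N = 126 + 484 + 562 = 1172.
Overall total = μ·N = 468.35·1172 = 548906.2.
Subtract the known strata: 126·361.40 + 562·473.17 = 311457.94.
Remaining total for batch B: 548906.2 − 311457.94 = 237448.26.
Divide by its size: 237448.26 / 484 = 490.5956... → 490.60.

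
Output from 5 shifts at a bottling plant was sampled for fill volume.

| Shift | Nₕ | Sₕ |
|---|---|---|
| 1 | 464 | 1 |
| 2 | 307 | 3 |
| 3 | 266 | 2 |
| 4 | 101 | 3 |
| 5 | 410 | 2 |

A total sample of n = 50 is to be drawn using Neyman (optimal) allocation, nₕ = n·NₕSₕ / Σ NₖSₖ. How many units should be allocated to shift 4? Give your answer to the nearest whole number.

Σ NₕSₕ = 464·1 + 307·3 + 266·2 + 101·3 + 410·2 = 3040.
Share for 4: 303/3040 = 0.09967.
n_4 = 50 × 0.09967 = 4.984... → 5.

5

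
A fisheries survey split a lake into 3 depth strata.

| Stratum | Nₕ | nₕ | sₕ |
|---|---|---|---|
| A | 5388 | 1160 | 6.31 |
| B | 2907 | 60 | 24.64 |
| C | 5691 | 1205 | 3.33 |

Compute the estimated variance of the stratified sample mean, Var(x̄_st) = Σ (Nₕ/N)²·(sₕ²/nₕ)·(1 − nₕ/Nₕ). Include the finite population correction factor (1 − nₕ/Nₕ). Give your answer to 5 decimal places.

0.43333

N = 13986; Wₕ = Nₕ/N.
stratum A: (5388/13986)²·6.31²/1160·(1 − 1160/5388) = 0.00399739
stratum B: (2907/13986)²·24.64²/60·(1 − 60/2907) = 0.42812995
stratum C: (5691/13986)²·3.33²/1205·(1 − 1205/5691) = 0.00120105
Sum = 0.43332839 → 0.43333.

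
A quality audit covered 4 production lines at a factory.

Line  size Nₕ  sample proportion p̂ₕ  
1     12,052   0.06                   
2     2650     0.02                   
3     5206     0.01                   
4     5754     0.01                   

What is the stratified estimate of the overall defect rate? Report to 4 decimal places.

Wₕ = Nₕ/N with N = 25662: 0.4696, 0.1033, 0.2029, 0.2242.
p̂_st = 0.4696·0.06 + 0.1033·0.02 + 0.2029·0.01 + 0.2242·0.01 ≈ 0.034515... → 0.0345.

0.0345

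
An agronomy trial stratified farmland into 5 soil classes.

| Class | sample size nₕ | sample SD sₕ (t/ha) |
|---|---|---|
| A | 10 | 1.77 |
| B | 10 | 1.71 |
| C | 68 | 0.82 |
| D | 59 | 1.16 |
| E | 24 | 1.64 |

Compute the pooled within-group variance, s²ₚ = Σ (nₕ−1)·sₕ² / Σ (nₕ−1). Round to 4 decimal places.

Degrees of freedom: 9 + 9 + 67 + 58 + 23 = 166.
Σ(nₕ−1)sₕ² = 9·3.1329 + 9·2.9241 + 67·0.6724 + 58·1.3456 + 23·2.6896 = 239.4694.
s²ₚ = 239.4694 / 166 = 1.442587... → 1.4426.

1.4426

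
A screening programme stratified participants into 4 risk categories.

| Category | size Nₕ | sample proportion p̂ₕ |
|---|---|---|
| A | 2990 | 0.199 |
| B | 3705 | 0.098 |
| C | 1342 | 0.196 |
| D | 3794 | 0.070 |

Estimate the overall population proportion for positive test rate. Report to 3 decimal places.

0.126

Wₕ = Nₕ/N with N = 11831: 0.2527, 0.3132, 0.1134, 0.3207.
p̂_st = 0.2527·0.199 + 0.3132·0.098 + 0.1134·0.196 + 0.3207·0.070 ≈ 0.12566... → 0.126.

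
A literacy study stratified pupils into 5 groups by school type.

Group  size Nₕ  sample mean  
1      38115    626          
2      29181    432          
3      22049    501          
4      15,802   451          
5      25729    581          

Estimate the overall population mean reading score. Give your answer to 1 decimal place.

531.7

N = 130876; weights Wₕ = Nₕ/N = (0.2912, 0.2230, 0.1685, 0.1207, 0.1966).
x̄_st = Σ Wₕ·x̄ₕ = 0.2912·626 + 0.2230·432 + 0.1685·501 + 0.1207·451 + 0.1966·581 ≈ 531.709...
→ 531.7.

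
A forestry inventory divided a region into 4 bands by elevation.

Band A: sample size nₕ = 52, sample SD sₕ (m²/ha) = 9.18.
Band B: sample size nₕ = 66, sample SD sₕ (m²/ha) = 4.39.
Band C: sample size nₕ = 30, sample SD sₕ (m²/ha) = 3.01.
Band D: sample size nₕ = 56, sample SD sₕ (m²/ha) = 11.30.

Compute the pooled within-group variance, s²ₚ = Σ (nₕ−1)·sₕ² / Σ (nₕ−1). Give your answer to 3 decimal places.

Degrees of freedom: 51 + 65 + 29 + 55 = 200.
Σ(nₕ−1)sₕ² = 51·84.2724 + 65·19.2721 + 29·9.0601 + 55·127.69 = 12836.2718.
s²ₚ = 12836.2718 / 200 = 64.18136... → 64.181.

64.181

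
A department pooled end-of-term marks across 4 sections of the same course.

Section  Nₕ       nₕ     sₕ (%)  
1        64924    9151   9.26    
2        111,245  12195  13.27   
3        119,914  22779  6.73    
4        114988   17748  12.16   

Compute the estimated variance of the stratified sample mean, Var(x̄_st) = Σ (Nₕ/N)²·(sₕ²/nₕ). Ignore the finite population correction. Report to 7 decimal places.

N = 411071; Wₕ = Nₕ/N.
section 1: (64924/411071)²·9.26²/9151 = 0.0002337385
section 2: (111245/411071)²·13.27²/12195 = 0.0010575170
section 3: (119914/411071)²·6.73²/22779 = 0.0001692005
section 4: (114988/411071)²·12.16²/17748 = 0.0006519122
Sum = 0.0021123682 → 0.0021124.

0.0021124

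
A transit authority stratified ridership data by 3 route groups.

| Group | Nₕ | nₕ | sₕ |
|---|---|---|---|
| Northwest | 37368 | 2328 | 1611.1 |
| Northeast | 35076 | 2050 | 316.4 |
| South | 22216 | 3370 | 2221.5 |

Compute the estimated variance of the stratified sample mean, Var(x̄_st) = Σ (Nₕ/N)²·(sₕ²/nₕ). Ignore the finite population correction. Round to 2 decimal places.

N = 94660. Term for each stratum: Wₕ²sₕ²/nₕ.
Var(x̄_st) = 173.75157 + 6.70511 + 80.66060 = 261.11728 → 261.12.

261.12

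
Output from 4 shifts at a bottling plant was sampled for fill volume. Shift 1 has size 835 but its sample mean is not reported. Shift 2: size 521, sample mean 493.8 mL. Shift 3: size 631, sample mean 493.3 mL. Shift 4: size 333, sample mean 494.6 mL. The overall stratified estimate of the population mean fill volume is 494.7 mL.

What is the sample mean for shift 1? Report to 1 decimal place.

496.4

Σ Nₕx̄ₕ = N·μ, so 835·x̄_1 = 2320·494.7 − (521·493.8 + 631·493.3 + 333·494.6).
= 1147704 − 733243.9 = 414460.1.
x̄_1 = 414460.1 / 835 = 496.359... → 496.4.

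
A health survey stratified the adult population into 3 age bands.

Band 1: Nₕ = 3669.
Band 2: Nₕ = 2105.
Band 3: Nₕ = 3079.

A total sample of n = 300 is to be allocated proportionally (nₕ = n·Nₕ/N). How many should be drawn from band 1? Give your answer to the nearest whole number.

124

Share of band 1 = 3669/8853 = 0.41444.
Allocate 300 × 0.41444 = 124.331... → 124.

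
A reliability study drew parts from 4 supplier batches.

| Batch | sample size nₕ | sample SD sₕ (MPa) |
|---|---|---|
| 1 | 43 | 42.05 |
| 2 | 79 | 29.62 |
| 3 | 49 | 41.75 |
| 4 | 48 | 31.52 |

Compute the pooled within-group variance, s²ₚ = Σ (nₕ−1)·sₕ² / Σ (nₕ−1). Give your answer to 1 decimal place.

Degrees of freedom: 42 + 78 + 48 + 47 = 215.
Σ(nₕ−1)sₕ² = 42·1768.2025 + 78·877.3444 + 48·1743.0625 + 47·993.5104 = 273059.357.
s²ₚ = 273059.357 / 215 = 1270.044... → 1270.0.

1270.0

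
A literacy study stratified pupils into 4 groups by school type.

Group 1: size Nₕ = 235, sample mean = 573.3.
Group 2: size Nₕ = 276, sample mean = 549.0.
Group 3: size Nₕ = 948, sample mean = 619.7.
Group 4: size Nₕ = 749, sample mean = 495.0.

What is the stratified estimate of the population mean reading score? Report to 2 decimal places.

563.62

N = 235 + 276 + 948 + 749 = 2208.
Overall mean = Σ (Nₕ/N)·x̄ₕ — weight by population share, not a simple average.
Σ Nₕx̄ₕ = 235·573.3 + 276·549.0 + 948·619.7 + 749·495.0 = 134725.5 + 151524 + 587475.6 + 370755 = 1244480.1.
Divide by N: 1244480.1 / 2208 = 563.6232... → 563.62.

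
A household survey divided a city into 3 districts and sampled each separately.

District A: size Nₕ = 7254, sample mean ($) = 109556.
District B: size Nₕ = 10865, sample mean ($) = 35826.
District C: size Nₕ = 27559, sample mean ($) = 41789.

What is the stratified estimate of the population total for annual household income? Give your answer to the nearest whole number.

2335631765

A: 7254·109556 = 794719224
B: 10865·35826 = 389249490
C: 27559·41789 = 1151663051
τ̂ = Σ Nₕx̄ₕ = 2335631765.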